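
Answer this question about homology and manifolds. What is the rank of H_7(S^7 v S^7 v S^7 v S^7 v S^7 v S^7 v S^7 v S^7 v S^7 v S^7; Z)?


For a wedge of spheres, H_k (k>0) is free on one generator per sphere of dimension k.
Spheres of dimension 7: count = 10.
b_7 = 10

10


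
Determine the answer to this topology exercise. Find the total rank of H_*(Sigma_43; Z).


For Sigma_43: b_0 = 1, b_1 = 2g = 86, b_2 = 1.
Total = 1 + 86 + 1 = 88

88


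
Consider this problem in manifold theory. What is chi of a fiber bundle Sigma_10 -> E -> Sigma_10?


For a fiber bundle F -> E -> B (with CW structure): chi(E) = chi(B) * chi(F).
chi(Sigma_10) = -18, chi(Sigma_10) = -18.
chi(E) = (-18) * (-18) = 324

324


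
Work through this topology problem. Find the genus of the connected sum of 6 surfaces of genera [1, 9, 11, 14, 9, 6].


Genus is additive under connected sum of orientable surfaces.
g = 1 + 9 + 11 + 14 + 9 + 6 = 50

50


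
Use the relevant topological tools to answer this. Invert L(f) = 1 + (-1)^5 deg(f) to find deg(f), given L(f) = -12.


L(f) = 1 + (-1)^5 deg(f) on S^5.
-12 = 1 + (-1)^5 * deg(f)
(-1)^5 * deg(f) = -13
deg(f) = 13

13


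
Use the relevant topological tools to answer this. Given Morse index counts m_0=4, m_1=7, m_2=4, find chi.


Morse theory: chi(M) = sum_k (-1)^k m_k where m_k = #(index-k critical points).
= (4) + (-7) + (4) = 1

1


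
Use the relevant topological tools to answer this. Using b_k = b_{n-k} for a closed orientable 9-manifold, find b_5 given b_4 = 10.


Poincare duality for closed orientable n-manifolds: b_k = b_{n-k}.
Here n = 9, so b_5 = b_4 = 10

10


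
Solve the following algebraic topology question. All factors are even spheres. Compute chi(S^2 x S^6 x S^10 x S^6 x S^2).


chi is multiplicative: chi(X x Y) = chi(X) chi(Y).
Each even-dim sphere has chi = 2. There are 5 factors.
chi = 2^5 = 32

32


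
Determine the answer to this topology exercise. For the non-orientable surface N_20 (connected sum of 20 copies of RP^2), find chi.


For a non-orientable closed surface with k crosscaps: chi = 2 - k.
Here k = 20.
chi = 2 - 20 = -18

-18


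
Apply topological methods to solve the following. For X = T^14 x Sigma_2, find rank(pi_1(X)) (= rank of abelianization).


pi_1(A x B) = pi_1(A) x pi_1(B); rank of abelianization = b_1.
b_1(T^14) = 14, b_1(Sigma_2) = 2*2 = 4.
b_1(product) = 14 + 4 = 18

18


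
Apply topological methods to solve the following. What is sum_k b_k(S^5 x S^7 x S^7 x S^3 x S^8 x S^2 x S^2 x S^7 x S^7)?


Total Betti number is multiplicative under products.
Each S^d (d>=1) has total Betti number 2.
There are 9 sphere factors.
Total = 2^9 = 512

512


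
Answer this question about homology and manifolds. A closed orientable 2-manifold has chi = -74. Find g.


chi = 2 - 2g for closed orientable surfaces.
-74 = 2 - 2g
2g = 2 - (-74) = 76
g = 38

38


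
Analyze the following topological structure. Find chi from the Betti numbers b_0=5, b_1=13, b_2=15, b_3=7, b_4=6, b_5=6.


chi = sum_k (-1)^k b_k.
= (5) + (-13) + (15) + (-7) + (6) + (-6)
= 0

0


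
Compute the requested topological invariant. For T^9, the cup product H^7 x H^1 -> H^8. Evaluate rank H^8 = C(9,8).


Cup product: H^p x H^q -> H^{p+q}; here p+q = 7+1 = 8.
rank H^k(T^n) = C(n,k).
C(9,8) = 9

9


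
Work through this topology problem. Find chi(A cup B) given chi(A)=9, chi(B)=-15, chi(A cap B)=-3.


chi(A cup B) = chi(A) + chi(B) - chi(A cap B)
= 9 + (-15) - (-3)
= -3

-3


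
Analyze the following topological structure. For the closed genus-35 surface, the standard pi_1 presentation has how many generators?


Standard presentation: pi_1(Sigma_g) = <a_1,b_1,...,a_g,b_g | [a_1,b_1]...[a_g,b_g] = 1>.
Number of generators = 2g = 2*35 = 70

70


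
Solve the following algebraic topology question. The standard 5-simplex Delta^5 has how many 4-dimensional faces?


Delta^5 has 5+1 vertices. A 4-face is a choice of 4+1 vertices.
f_4 = C(5+1, 4+1) = C(6,5) = 6

6


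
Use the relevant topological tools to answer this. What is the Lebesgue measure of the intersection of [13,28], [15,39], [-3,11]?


Intersection = [max(a_i), min(b_i)] = [15, 11].
Since 15 > 11, the intersection is empty.
Length = 0

0


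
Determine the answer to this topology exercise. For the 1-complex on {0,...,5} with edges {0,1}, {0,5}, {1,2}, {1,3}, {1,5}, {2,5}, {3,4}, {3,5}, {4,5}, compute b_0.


Run DFS/union-find over 6 vertices.
V = 6, E = 9.
Number of components = 1

1


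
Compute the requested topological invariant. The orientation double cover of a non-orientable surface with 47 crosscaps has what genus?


chi(N_47) = 2 - 47 = -45.
Double cover: chi(Sigma_g) = 2 * chi(N_47) = 2*(-45) = -90.
2 - 2g = -90, so g = (2 - (-90))/2 = 92/2 = 46

46


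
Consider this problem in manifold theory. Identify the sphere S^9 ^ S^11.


S^m ^ S^n = S^{m+n}.
k = 9 + 11 = 20

20


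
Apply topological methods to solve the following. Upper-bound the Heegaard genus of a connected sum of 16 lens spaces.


Heegaard genus satisfies g(A#B) <= g(A) + g(B).
Each lens space has g = 1.
Upper bound: 16 * 1 = 16

16


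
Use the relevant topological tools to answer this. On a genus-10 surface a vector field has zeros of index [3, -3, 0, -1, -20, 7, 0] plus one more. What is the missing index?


Poincare-Hopf: sum of indices = chi(M).
chi(Sigma_10) = 2 - 2*10 = -18.
Sum of known indices = -14.
x = chi - (sum known) = -18 - (-14) = -4

-4


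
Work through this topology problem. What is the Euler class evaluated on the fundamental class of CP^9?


For any closed oriented manifold, <e(TM),[M]> = chi(M).
chi(CP^9) = 9+1 = 10

10


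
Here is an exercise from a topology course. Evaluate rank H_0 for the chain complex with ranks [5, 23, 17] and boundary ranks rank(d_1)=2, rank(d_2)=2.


rank H_k = rank(ker d_k) - rank(im d_{k+1}).
rank(ker d_0) = rank(C_0) - rank(d_0) = 5 - 0 = 5.
rank(im d_{0+1}) = 2.
rank H_0 = 5 - 2 = 3

3


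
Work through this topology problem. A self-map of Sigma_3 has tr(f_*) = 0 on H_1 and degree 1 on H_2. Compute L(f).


L(f) = tr(f_0*) - tr(f_1*) + tr(f_2*).
= 1 - (0) + (1)
= 2

2


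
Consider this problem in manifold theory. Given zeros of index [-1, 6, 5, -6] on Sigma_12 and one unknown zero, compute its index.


Poincare-Hopf: sum of indices = chi(M).
chi(Sigma_12) = 2 - 2*12 = -22.
Sum of known indices = 4.
x = chi - (sum known) = -22 - (4) = -26

-26


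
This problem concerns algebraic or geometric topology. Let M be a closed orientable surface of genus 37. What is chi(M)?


For a closed orientable surface of genus g: chi = 2 - 2g.
Here g = 37.
chi = 2 - 2*37 = 2 - 74 = -72

-72


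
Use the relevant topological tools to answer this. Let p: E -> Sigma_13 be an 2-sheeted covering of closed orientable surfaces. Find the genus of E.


For an n-sheeted cover: chi(E) = n * chi(B).
chi(Sigma_13) = 2 - 2*13 = -24.
chi(E) = 2 * (-24) = -48.
genus(E) = (2 - chi(E))/2 = (2 - (-48))/2 = 50/2 = 25

25


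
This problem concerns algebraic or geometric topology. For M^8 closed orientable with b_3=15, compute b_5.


Poincare duality for closed orientable n-manifolds: b_k = b_{n-k}.
Here n = 8, so b_5 = b_3 = 15

15


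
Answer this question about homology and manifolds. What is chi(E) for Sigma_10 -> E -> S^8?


chi(S^8) = 2 (n even), chi(Sigma_10) = 2 - 2*10 = -18.
chi(E) = 2 * (-18) = -36

-36


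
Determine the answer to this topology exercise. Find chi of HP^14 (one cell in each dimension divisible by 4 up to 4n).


HP^14 has one cell in each dimension 0, 4, ..., 4*14 (14+1 cells, all even-dim).
chi = 14 + 1 = 15

15


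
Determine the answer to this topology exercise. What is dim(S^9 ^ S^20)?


S^m ^ S^n = S^{m+n}.
k = 9 + 20 = 29

29


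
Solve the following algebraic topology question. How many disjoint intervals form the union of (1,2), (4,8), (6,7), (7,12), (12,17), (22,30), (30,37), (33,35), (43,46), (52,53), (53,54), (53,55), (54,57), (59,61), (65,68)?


Sort and merge overlapping open intervals.
Merged: (1,2), (4,12), (12,17), (22,30), (30,37), (43,46), (52,53), (53,57), (59,61), (65,68).
Number of components = 10

10


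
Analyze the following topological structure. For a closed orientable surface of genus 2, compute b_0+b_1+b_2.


For Sigma_2: b_0 = 1, b_1 = 2g = 4, b_2 = 1.
Total = 1 + 4 + 1 = 6

6


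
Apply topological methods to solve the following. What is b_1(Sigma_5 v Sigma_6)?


For a wedge: H_1(A v B) = H_1(A) + H_1(B).
b_1(Sigma_5) = 10, b_1(Sigma_6) = 12.
b_1 = 10 + 12 = 22

22


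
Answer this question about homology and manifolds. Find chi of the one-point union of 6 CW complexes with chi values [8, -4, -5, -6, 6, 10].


chi(A v B) = chi(A) + chi(B) - 1 (one point identified).
For 6 spaces: chi = (sum chi_i) - (6 - 1).
sum = 9; chi = 9 - 5 = 4

4


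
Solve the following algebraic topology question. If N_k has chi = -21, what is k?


chi = 2 - k for closed non-orientable surfaces with k crosscaps.
-21 = 2 - k
k = 2 - (-21) = 23

23


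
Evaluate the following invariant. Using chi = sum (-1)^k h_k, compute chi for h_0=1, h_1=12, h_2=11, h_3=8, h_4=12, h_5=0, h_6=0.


Handles of index k contribute (-1)^k to chi (same as CW cells).
chi = (1) + (-12) + (11) + (-8) + (12) + (0) + (0) = 4

4


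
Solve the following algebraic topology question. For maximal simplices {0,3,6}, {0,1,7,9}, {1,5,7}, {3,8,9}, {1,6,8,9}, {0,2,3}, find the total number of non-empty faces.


Each maximal simplex on m vertices has 2^m - 1 nonempty faces.
Take the union (dedupe shared faces).
Total distinct faces = 43

43


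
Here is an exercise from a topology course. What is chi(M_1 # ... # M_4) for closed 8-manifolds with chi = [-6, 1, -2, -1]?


For n-manifolds: chi(A#B) = chi(A) + chi(B) - chi(S^8).
chi(S^8) = 1 + (-1)^8 = 2.
chi(#) = (sum chi_i) - (4-1)*chi(S^8) = -8 - 3*2 = -14

-14


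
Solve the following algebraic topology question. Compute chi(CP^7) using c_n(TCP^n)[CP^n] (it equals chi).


For any closed oriented manifold, <e(TM),[M]> = chi(M).
chi(CP^7) = 7+1 = 8

8


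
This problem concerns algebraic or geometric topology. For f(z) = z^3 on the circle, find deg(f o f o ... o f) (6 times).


deg(f) = 3. Degree is multiplicative: deg(f^6) = (deg f)^6.
deg(f^6) = (3)^6 = 729

729


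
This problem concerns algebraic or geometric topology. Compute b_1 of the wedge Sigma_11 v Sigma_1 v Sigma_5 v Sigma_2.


For a wedge X v Y: reduced H_k(X v Y) = H_k(X) + H_k(Y).
Each Sigma_g contributes b_1 = 2g.
b_1 = 22 + 2 + 10 + 4 = 38

38


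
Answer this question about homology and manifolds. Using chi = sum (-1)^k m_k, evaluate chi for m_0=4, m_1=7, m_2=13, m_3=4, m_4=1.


Morse theory: chi(M) = sum_k (-1)^k m_k where m_k = #(index-k critical points).
= (4) + (-7) + (13) + (-4) + (1) = 7

7


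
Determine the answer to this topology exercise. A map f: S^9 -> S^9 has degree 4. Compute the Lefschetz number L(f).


On S^9: L(f) = tr(f_0*) + (-1)^9 tr(f_9*) = 1 + (-1)^9 * deg(f).
L(f) = 1 + (-1)^9 * 4 = 1 + -4 = -3

-3


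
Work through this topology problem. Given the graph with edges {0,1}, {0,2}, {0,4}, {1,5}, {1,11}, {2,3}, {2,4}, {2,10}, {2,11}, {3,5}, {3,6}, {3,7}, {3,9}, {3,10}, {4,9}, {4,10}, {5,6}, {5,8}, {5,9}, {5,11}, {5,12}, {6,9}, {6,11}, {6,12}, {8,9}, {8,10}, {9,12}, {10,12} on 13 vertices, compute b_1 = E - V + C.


b_1 = E - V + (number of components).
E = 28, V = 13, components = 1.
b_1 = 28 - 13 + 1 = 16

16


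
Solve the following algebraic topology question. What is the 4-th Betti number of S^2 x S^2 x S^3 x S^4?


Each S^d has Poincare polynomial 1 + t^d.
The product S^2 x S^2 x S^3 x S^4 has Poincare polynomial prod(1+t^d_i).
Expanding: b_0=1, b_2=2, b_3=1, b_4=2, b_5=2, b_6=2, b_7=2, b_8=1, b_9=2, b_11=1.
b_4 = 2

2


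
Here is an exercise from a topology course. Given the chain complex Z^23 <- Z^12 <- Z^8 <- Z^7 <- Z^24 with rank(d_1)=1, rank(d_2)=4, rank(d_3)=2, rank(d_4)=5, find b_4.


rank H_k = rank(ker d_k) - rank(im d_{k+1}).
rank(ker d_4) = rank(C_4) - rank(d_4) = 24 - 5 = 19.
rank(im d_{4+1}) = 0.
rank H_4 = 19 - 0 = 19

19


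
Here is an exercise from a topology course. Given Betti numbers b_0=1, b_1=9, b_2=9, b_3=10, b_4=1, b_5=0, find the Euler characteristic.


chi = sum_k (-1)^k b_k.
= (1) + (-9) + (9) + (-10) + (1) + (0)
= -8

-8


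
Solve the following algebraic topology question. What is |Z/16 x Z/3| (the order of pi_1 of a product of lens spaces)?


pi_1(X x Y) = pi_1(X) x pi_1(Y).
pi_1(L(16,1)) = Z/16, pi_1(L(3,1)) = Z/3.
|Z/16 x Z/3| = 16 * 3 = 48

48


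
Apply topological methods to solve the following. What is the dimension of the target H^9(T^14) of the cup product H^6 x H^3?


Cup product: H^p x H^q -> H^{p+q}; here p+q = 6+3 = 9.
rank H^k(T^n) = C(n,k).
C(14,9) = 2002

2002


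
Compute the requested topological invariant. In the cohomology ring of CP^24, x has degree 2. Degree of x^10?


|x| = 2 in H^*(CP^n).
|x^10| = 10 * |x| = 10 * 2 = 20

20


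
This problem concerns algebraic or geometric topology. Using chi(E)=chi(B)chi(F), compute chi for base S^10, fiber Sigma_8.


chi(S^10) = 2 (n even), chi(Sigma_8) = 2 - 2*8 = -14.
chi(E) = 2 * (-14) = -28

-28


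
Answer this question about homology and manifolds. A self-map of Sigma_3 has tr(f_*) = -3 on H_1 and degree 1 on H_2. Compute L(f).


L(f) = tr(f_0*) - tr(f_1*) + tr(f_2*).
= 1 - (-3) + (1)
= 5

5


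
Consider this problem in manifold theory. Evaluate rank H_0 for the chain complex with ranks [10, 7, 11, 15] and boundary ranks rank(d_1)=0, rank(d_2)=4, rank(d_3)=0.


rank H_k = rank(ker d_k) - rank(im d_{k+1}).
rank(ker d_0) = rank(C_0) - rank(d_0) = 10 - 0 = 10.
rank(im d_{0+1}) = 0.
rank H_0 = 10 - 0 = 10

10


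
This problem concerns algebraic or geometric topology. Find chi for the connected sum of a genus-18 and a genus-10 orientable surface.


chi(Sigma_18) = 2 - 2*18 = -34
chi(Sigma_10) = 2 - 2*10 = -18
For surfaces: chi(A#B) = chi(A) + chi(B) - 2.
chi = -34 + -18 - 2 = -54

-54


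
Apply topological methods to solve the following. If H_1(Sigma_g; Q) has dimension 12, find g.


For a closed orientable surface: b_1 = 2g.
12 = 2g
g = 12 / 2 = 6

6


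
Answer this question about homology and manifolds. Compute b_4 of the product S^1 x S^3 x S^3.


Each S^d has Poincare polynomial 1 + t^d.
The product S^1 x S^3 x S^3 has Poincare polynomial prod(1+t^d_i).
Expanding: b_0=1, b_1=1, b_3=2, b_4=2, b_6=1, b_7=1.
b_4 = 2

2


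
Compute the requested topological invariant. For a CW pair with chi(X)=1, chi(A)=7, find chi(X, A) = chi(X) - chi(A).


Relative Euler characteristic: chi(X, A) = chi(X) - chi(A).
= 1 - (7) = -6

-6


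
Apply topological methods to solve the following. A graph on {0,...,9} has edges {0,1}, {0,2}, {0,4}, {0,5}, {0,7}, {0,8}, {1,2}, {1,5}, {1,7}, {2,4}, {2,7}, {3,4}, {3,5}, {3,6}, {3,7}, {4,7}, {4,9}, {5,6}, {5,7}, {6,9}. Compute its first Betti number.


b_1 = E - V + (number of components).
E = 20, V = 10, components = 1.
b_1 = 20 - 10 + 1 = 11

11


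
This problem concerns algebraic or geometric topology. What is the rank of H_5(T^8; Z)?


By the Kunneth formula, b_k(T^n) = C(n,k).
b_5(T^8) = C(8,5).
C(8,5) = 8!/(5!*3!) = 56

56


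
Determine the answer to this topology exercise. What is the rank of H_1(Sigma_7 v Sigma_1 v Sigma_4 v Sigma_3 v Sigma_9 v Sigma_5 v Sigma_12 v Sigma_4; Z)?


For a wedge X v Y: reduced H_k(X v Y) = H_k(X) + H_k(Y).
Each Sigma_g contributes b_1 = 2g.
b_1 = 14 + 2 + 8 + 6 + 18 + 10 + 24 + 8 = 90

90


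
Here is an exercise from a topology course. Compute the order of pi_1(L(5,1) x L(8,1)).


pi_1(X x Y) = pi_1(X) x pi_1(Y).
pi_1(L(5,1)) = Z/5, pi_1(L(8,1)) = Z/8.
|Z/5 x Z/8| = 5 * 8 = 40

40


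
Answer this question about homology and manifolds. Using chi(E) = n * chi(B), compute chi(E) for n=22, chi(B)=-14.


For a finite covering: chi(E) = (number of sheets) * chi(B).
chi(E) = 22 * (-14) = -308

-308


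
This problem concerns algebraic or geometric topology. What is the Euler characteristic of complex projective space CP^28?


CP^28 has one cell in each even dimension 0, 2, ..., 2*28 (28+1 cells total).
All cells are even-dimensional, so chi = number of cells.
chi = 28 + 1 = 29

29


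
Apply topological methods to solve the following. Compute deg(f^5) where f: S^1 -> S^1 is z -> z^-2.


deg(f) = -2. Degree is multiplicative: deg(f^5) = (deg f)^5.
deg(f^5) = (-2)^5 = -32

-32


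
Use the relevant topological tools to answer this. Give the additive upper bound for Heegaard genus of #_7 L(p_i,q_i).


Heegaard genus satisfies g(A#B) <= g(A) + g(B).
Each lens space has g = 1.
Upper bound: 7 * 1 = 7

7


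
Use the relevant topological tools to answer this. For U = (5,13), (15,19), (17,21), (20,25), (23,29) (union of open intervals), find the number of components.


Sort and merge overlapping open intervals.
Merged: (5,13), (15,29).
Number of components = 2

2


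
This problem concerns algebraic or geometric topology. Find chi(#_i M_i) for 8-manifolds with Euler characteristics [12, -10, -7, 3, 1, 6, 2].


For n-manifolds: chi(A#B) = chi(A) + chi(B) - chi(S^8).
chi(S^8) = 1 + (-1)^8 = 2.
chi(#) = (sum chi_i) - (7-1)*chi(S^8) = 7 - 6*2 = -5

-5


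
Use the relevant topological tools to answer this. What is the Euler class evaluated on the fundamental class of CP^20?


For any closed oriented manifold, <e(TM),[M]> = chi(M).
chi(CP^20) = 20+1 = 21

21


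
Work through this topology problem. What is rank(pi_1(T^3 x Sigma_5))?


pi_1(A x B) = pi_1(A) x pi_1(B); rank of abelianization = b_1.
b_1(T^3) = 3, b_1(Sigma_5) = 2*5 = 10.
b_1(product) = 3 + 10 = 13

13


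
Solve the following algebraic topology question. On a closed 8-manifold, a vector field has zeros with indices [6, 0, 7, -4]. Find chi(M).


Poincare-Hopf: chi(M) = sum of indices of zeros.
chi = (6) + (0) + (7) + (-4) = 9

9


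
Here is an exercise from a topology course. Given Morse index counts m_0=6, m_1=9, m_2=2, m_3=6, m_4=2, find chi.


Morse theory: chi(M) = sum_k (-1)^k m_k where m_k = #(index-k critical points).
= (6) + (-9) + (2) + (-6) + (2) = -5

-5


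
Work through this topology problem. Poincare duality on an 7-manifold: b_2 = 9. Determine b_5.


Poincare duality for closed orientable n-manifolds: b_k = b_{n-k}.
Here n = 7, so b_5 = b_2 = 9

9


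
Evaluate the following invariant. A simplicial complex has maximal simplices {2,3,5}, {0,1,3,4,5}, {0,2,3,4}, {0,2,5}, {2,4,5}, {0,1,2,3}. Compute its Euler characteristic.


Enumerate all faces; f-vector: f_0=6, f_1=15, f_2=18, f_3=7, f_4=1.
chi = sum (-1)^k f_k = 3

3


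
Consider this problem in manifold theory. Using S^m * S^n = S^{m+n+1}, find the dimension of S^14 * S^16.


Join of spheres: S^m * S^n = S^{m+n+1}.
dim = 14 + 16 + 1 = 31

31


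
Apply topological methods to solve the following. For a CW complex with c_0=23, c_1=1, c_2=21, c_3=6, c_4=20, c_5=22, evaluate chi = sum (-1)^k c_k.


chi = sum_k (-1)^k c_k.
= (-1)^0*23 + (-1)^1*1 + (-1)^2*21 + (-1)^3*6 + (-1)^4*20 + (-1)^5*22
= (23) + (-1) + (21) + (-6) + (20) + (-22)
= 35

35


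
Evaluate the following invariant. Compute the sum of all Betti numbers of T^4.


b_k(T^4) = C(4,k), so the sum over k is sum_k C(4,k) = 2^4.
Total = 2^4 = 16

16


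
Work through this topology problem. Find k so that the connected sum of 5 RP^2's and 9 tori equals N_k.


Since a >= 1, the sum is non-orientable; each T^2 can be replaced by RP^2 # RP^2 (since T^2#RP^2 = 3RP^2).
Total crosscaps k = 5 + 2*9 = 23.
Check via chi: chi = 5*1 + 9*0 - (5+9-1)*2 = -21 = 2 - k = -21. Consistent.

23


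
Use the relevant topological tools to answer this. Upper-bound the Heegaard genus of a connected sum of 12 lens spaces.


Heegaard genus satisfies g(A#B) <= g(A) + g(B).
Each lens space has g = 1.
Upper bound: 12 * 1 = 12

12


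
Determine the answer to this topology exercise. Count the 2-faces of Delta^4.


Delta^4 has 4+1 vertices. A 2-face is a choice of 2+1 vertices.
f_2 = C(4+1, 2+1) = C(5,3) = 10

10


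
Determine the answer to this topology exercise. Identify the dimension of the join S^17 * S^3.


Join of spheres: S^m * S^n = S^{m+n+1}.
dim = 17 + 3 + 1 = 21

21


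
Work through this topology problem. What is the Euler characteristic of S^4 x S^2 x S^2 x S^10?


chi is multiplicative: chi(X x Y) = chi(X) chi(Y).
Each even-dim sphere has chi = 2. There are 4 factors.
chi = 2^4 = 16

16


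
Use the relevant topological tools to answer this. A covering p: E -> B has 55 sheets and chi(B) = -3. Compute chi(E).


For a finite covering: chi(E) = (number of sheets) * chi(B).
chi(E) = 55 * (-3) = -165

-165


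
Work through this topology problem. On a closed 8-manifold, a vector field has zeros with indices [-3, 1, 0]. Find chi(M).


Poincare-Hopf: chi(M) = sum of indices of zeros.
chi = (-3) + (1) + (0) = -2

-2


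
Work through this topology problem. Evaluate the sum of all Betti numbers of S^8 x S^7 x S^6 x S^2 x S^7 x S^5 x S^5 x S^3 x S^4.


Total Betti number is multiplicative under products.
Each S^d (d>=1) has total Betti number 2.
There are 9 sphere factors.
Total = 2^9 = 512

512


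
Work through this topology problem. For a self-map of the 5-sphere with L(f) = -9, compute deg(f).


L(f) = 1 + (-1)^5 deg(f) on S^5.
-9 = 1 + (-1)^5 * deg(f)
(-1)^5 * deg(f) = -10
deg(f) = 10

10


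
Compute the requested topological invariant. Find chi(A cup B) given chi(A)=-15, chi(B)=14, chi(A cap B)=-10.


chi(A cup B) = chi(A) + chi(B) - chi(A cap B)
= -15 + (14) - (-10)
= 9

9


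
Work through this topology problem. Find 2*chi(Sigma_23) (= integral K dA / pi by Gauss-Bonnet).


Gauss-Bonnet: integral K dA = 2*pi*chi(M).
chi(Sigma_23) = 2 - 2*23 = -44.
(integral K dA)/pi = 2*chi = 2*(-44) = -88

-88


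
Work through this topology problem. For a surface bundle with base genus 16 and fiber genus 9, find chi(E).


For a fiber bundle F -> E -> B (with CW structure): chi(E) = chi(B) * chi(F).
chi(Sigma_16) = -30, chi(Sigma_9) = -16.
chi(E) = (-30) * (-16) = 480

480


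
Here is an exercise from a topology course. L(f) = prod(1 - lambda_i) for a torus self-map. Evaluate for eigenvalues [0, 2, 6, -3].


For a torus self-map: L(f) = det(I - A) where A acts on H_1.
L(f) = (1-0) * (1-2) * (1-6) * (1--3) = 1 * -1 * -5 * 4 = 20

20


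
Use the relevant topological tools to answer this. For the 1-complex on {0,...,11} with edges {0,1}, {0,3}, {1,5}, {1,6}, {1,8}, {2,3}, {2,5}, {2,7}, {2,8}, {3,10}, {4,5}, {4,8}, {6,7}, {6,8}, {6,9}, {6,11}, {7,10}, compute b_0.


Run DFS/union-find over 12 vertices.
V = 12, E = 17.
Number of components = 1

1


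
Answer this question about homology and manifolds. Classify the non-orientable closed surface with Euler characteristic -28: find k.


chi = 2 - k for closed non-orientable surfaces with k crosscaps.
-28 = 2 - k
k = 2 - (-28) = 30

30


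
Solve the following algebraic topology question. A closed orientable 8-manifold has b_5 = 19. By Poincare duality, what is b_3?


Poincare duality for closed orientable n-manifolds: b_k = b_{n-k}.
Here n = 8, so b_3 = b_5 = 19

19


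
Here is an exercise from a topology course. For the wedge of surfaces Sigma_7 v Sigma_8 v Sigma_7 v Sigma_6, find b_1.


For a wedge X v Y: reduced H_k(X v Y) = H_k(X) + H_k(Y).
Each Sigma_g contributes b_1 = 2g.
b_1 = 14 + 16 + 14 + 12 = 56

56


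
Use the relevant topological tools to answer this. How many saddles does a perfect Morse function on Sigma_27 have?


A perfect Morse function has m_k = b_k.
For Sigma_27: b_0=1, b_1=2g=54, b_2=1.
Saddles m_1 = 2g = 54

54


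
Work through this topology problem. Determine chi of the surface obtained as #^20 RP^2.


For a non-orientable closed surface with k crosscaps: chi = 2 - k.
Here k = 20.
chi = 2 - 20 = -18

-18


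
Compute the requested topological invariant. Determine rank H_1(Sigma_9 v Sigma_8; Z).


For a wedge: H_1(A v B) = H_1(A) + H_1(B).
b_1(Sigma_9) = 18, b_1(Sigma_8) = 16.
b_1 = 18 + 16 = 34

34


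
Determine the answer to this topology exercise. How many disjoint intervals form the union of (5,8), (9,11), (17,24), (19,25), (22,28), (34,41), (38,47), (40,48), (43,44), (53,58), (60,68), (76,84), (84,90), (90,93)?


Sort and merge overlapping open intervals.
Merged: (5,8), (9,11), (17,28), (34,48), (53,58), (60,68), (76,84), (84,90), (90,93).
Number of components = 9

9


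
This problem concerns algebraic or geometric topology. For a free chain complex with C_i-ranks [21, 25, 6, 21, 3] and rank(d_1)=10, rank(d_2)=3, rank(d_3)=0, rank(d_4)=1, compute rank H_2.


rank H_k = rank(ker d_k) - rank(im d_{k+1}).
rank(ker d_2) = rank(C_2) - rank(d_2) = 6 - 3 = 3.
rank(im d_{2+1}) = 0.
rank H_2 = 3 - 0 = 3

3


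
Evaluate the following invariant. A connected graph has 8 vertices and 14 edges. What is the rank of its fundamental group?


For a connected graph: rank(pi_1) = b_1 = E - V + 1 = 1 - chi.
chi = V - E = 8 - 14 = -6.
rank = 1 - (-6) = 14 - 8 + 1 = 7

7


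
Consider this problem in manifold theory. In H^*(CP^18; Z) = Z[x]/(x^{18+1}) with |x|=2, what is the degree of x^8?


|x| = 2 in H^*(CP^n).
|x^8| = 8 * |x| = 8 * 2 = 16

16


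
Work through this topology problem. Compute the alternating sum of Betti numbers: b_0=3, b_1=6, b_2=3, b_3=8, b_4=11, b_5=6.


chi = sum_k (-1)^k b_k.
= (3) + (-6) + (3) + (-8) + (11) + (-6)
= -3

-3


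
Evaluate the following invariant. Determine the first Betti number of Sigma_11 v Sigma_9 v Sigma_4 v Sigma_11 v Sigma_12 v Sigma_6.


For a wedge X v Y: reduced H_k(X v Y) = H_k(X) + H_k(Y).
Each Sigma_g contributes b_1 = 2g.
b_1 = 22 + 18 + 8 + 22 + 24 + 12 = 106

106


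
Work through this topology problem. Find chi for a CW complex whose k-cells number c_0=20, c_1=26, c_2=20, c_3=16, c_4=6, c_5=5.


chi = sum_k (-1)^k c_k.
= (-1)^0*20 + (-1)^1*26 + (-1)^2*20 + (-1)^3*16 + (-1)^4*6 + (-1)^5*5
= (20) + (-26) + (20) + (-16) + (6) + (-5)
= -1

-1


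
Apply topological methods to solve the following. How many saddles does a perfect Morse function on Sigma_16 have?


A perfect Morse function has m_k = b_k.
For Sigma_16: b_0=1, b_1=2g=32, b_2=1.
Saddles m_1 = 2g = 32

32


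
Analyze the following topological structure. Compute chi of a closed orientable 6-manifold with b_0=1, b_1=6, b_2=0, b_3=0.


By Poincare duality b_k = b_{6-k}, so full Betti numbers: b_0=1, b_1=6, b_2=0, b_3=0, b_4=0, b_5=6, b_6=1.
chi = sum (-1)^k b_k = -10

-10


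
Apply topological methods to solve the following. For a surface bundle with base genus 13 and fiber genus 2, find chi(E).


For a fiber bundle F -> E -> B (with CW structure): chi(E) = chi(B) * chi(F).
chi(Sigma_13) = -24, chi(Sigma_2) = -2.
chi(E) = (-24) * (-2) = 48

48


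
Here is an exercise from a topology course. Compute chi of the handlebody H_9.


A genus-g handlebody deformation retracts to a wedge of g circles.
chi(vee_g S^1) = 1 - g.
chi(H_9) = 1 - 9 = -8

-8


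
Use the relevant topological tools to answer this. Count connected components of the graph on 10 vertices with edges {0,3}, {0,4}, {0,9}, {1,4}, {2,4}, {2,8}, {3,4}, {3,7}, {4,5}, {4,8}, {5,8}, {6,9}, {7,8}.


Run DFS/union-find over 10 vertices.
V = 10, E = 13.
Number of components = 1

1


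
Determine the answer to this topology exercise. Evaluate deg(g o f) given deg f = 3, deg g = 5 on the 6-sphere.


Degree is multiplicative under composition: deg(g o f) = deg(g) * deg(f).
= 5 * 3 = 15

15


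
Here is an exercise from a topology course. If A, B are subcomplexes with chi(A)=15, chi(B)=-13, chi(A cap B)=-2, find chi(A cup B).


chi(A cup B) = chi(A) + chi(B) - chi(A cap B)
= 15 + (-13) - (-2)
= 4

4


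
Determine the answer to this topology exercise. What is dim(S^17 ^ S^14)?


S^m ^ S^n = S^{m+n}.
k = 17 + 14 = 31

31


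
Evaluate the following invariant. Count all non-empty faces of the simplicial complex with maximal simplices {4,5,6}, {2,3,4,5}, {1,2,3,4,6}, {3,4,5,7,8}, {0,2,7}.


Each maximal simplex on m vertices has 2^m - 1 nonempty faces.
Take the union (dedupe shared faces).
Total distinct faces = 70

70


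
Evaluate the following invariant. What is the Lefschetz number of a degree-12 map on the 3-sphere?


On S^3: L(f) = tr(f_0*) + (-1)^3 tr(f_3*) = 1 + (-1)^3 * deg(f).
L(f) = 1 + (-1)^3 * 12 = 1 + -12 = -11

-11


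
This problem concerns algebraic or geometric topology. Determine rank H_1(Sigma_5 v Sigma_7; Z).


For a wedge: H_1(A v B) = H_1(A) + H_1(B).
b_1(Sigma_5) = 10, b_1(Sigma_7) = 14.
b_1 = 10 + 14 = 24

24


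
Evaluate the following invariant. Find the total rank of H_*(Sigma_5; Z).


For Sigma_5: b_0 = 1, b_1 = 2g = 10, b_2 = 1.
Total = 1 + 10 + 1 = 12

12


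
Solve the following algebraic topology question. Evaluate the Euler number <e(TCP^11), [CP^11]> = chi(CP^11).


For any closed oriented manifold, <e(TM),[M]> = chi(M).
chi(CP^11) = 11+1 = 12

12


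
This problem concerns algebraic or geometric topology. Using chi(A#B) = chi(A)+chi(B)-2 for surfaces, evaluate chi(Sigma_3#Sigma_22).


chi(Sigma_3) = 2 - 2*3 = -4
chi(Sigma_22) = 2 - 2*22 = -42
For surfaces: chi(A#B) = chi(A) + chi(B) - 2.
chi = -4 + -42 - 2 = -48

-48


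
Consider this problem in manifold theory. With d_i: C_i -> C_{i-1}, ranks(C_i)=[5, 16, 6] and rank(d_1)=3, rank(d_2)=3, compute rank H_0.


rank H_k = rank(ker d_k) - rank(im d_{k+1}).
rank(ker d_0) = rank(C_0) - rank(d_0) = 5 - 0 = 5.
rank(im d_{0+1}) = 3.
rank H_0 = 5 - 3 = 2

2


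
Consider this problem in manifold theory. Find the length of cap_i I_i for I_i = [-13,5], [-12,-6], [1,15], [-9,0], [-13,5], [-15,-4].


Intersection = [max(a_i), min(b_i)] = [1, -6].
Since 1 > -6, the intersection is empty.
Length = 0

0


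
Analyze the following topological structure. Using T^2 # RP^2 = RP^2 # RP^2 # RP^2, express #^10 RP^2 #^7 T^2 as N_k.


Since a >= 1, the sum is non-orientable; each T^2 can be replaced by RP^2 # RP^2 (since T^2#RP^2 = 3RP^2).
Total crosscaps k = 10 + 2*7 = 24.
Check via chi: chi = 10*1 + 7*0 - (10+7-1)*2 = -22 = 2 - k = -22. Consistent.

24


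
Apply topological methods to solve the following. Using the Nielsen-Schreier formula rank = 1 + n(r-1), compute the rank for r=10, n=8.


Nielsen-Schreier: an index-n subgroup of F_r is free of rank 1 + n(r-1).
Equivalently: chi(cover) = n*chi(base); chi(vee_r S^1) = 1 - 10 = -9.
chi(E) = 8*(-9) = -72; rank = 1 - chi(E) = 1 - (-72) = 73.
rank = 1 + 8*(10-1) = 1 + 72 = 73

73


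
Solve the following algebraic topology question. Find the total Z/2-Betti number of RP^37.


H^k(RP^37; Z/2) = Z/2 for each 0 <= k <= 37.
Total dimension = 37 + 1 = 38

38


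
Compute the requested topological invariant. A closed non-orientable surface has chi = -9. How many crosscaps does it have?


chi = 2 - k for closed non-orientable surfaces with k crosscaps.
-9 = 2 - k
k = 2 - (-9) = 11

11


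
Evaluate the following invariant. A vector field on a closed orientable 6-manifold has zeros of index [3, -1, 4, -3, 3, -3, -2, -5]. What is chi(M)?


Poincare-Hopf: chi(M) = sum of indices of zeros.
chi = (3) + (-1) + (4) + (-3) + (3) + (-3) + (-2) + (-5) = -4

-4


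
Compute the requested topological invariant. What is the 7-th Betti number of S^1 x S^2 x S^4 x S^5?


Each S^d has Poincare polynomial 1 + t^d.
The product S^1 x S^2 x S^4 x S^5 has Poincare polynomial prod(1+t^d_i).
Expanding: b_0=1, b_1=1, b_2=1, b_3=1, b_4=1, b_5=2, b_6=2, b_7=2, b_8=1, b_9=1, b_10=1, b_11=1, b_12=1.
b_7 = 2

2


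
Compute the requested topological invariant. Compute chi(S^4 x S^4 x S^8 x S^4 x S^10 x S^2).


chi is multiplicative: chi(X x Y) = chi(X) chi(Y).
Each even-dim sphere has chi = 2. There are 6 factors.
chi = 2^6 = 64

64


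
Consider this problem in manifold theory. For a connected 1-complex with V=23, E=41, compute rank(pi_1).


For a connected graph: rank(pi_1) = b_1 = E - V + 1 = 1 - chi.
chi = V - E = 23 - 41 = -18.
rank = 1 - (-18) = 41 - 23 + 1 = 19

19


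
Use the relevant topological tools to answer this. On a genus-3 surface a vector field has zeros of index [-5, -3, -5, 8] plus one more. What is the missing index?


Poincare-Hopf: sum of indices = chi(M).
chi(Sigma_3) = 2 - 2*3 = -4.
Sum of known indices = -5.
x = chi - (sum known) = -4 - (-5) = 1

1


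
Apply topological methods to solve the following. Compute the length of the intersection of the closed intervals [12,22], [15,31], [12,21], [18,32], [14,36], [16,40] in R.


Intersection = [max(a_i), min(b_i)] = [18, 21].
Length = 21 - 18 = 3

3


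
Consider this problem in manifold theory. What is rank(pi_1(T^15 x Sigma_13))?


pi_1(A x B) = pi_1(A) x pi_1(B); rank of abelianization = b_1.
b_1(T^15) = 15, b_1(Sigma_13) = 2*13 = 26.
b_1(product) = 15 + 26 = 41

41


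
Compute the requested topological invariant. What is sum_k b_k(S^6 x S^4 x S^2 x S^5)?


Total Betti number is multiplicative under products.
Each S^d (d>=1) has total Betti number 2.
There are 4 sphere factors.
Total = 2^4 = 16

16


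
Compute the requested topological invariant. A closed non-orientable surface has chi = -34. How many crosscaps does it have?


chi = 2 - k for closed non-orientable surfaces with k crosscaps.
-34 = 2 - k
k = 2 - (-34) = 36

36


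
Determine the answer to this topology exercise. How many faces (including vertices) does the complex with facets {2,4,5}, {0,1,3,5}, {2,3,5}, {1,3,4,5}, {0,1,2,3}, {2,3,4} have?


Each maximal simplex on m vertices has 2^m - 1 nonempty faces.
Take the union (dedupe shared faces).
Total distinct faces = 36

36


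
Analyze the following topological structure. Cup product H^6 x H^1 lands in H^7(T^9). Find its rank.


Cup product: H^p x H^q -> H^{p+q}; here p+q = 6+1 = 7.
rank H^k(T^n) = C(n,k).
C(9,7) = 36

36


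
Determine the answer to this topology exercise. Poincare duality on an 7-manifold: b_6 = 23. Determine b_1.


Poincare duality for closed orientable n-manifolds: b_k = b_{n-k}.
Here n = 7, so b_1 = b_6 = 23

23


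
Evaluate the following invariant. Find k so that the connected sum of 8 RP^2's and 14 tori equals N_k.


Since a >= 1, the sum is non-orientable; each T^2 can be replaced by RP^2 # RP^2 (since T^2#RP^2 = 3RP^2).
Total crosscaps k = 8 + 2*14 = 36.
Check via chi: chi = 8*1 + 14*0 - (8+14-1)*2 = -34 = 2 - k = -34. Consistent.

36


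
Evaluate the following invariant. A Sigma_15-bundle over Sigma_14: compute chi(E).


For a fiber bundle F -> E -> B (with CW structure): chi(E) = chi(B) * chi(F).
chi(Sigma_14) = -26, chi(Sigma_15) = -28.
chi(E) = (-26) * (-28) = 728

728


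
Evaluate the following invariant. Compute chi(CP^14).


CP^14 has one cell in each even dimension 0, 2, ..., 2*14 (14+1 cells total).
All cells are even-dimensional, so chi = number of cells.
chi = 14 + 1 = 15

15


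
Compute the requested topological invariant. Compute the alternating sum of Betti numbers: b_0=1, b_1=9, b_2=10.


chi = sum_k (-1)^k b_k.
= (1) + (-9) + (10)
= 2

2


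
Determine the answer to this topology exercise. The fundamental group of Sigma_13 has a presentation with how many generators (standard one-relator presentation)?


Standard presentation: pi_1(Sigma_g) = <a_1,b_1,...,a_g,b_g | [a_1,b_1]...[a_g,b_g] = 1>.
Number of generators = 2g = 2*13 = 26

26


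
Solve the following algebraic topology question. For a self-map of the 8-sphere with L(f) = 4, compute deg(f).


L(f) = 1 + (-1)^8 deg(f) on S^8.
4 = 1 + (-1)^8 * deg(f)
(-1)^8 * deg(f) = 3
deg(f) = 3

3


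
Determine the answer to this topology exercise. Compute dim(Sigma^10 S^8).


Each suspension raises dimension by 1: Sigma S^n = S^{n+1}.
Sigma^10 S^8 = S^{8+10} = S^18

18


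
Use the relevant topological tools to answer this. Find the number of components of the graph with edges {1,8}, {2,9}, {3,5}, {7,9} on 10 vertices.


Run DFS/union-find over 10 vertices.
V = 10, E = 4.
Number of components = 6

6


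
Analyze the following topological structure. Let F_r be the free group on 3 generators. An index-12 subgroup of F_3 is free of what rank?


Nielsen-Schreier: an index-n subgroup of F_r is free of rank 1 + n(r-1).
Equivalently: chi(cover) = n*chi(base); chi(vee_r S^1) = 1 - 3 = -2.
chi(E) = 12*(-2) = -24; rank = 1 - chi(E) = 1 - (-24) = 25.
rank = 1 + 12*(3-1) = 1 + 24 = 25

25


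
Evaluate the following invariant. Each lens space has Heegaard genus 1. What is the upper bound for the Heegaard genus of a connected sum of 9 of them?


Heegaard genus satisfies g(A#B) <= g(A) + g(B).
Each lens space has g = 1.
Upper bound: 9 * 1 = 9

9


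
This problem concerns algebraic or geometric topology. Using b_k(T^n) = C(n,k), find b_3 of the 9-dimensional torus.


By the Kunneth formula, b_k(T^n) = C(n,k).
b_3(T^9) = C(9,3).
C(9,3) = 9!/(3!*6!) = 84

84


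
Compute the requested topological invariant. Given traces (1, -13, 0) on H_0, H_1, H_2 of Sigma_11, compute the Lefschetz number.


L(f) = tr(f_0*) - tr(f_1*) + tr(f_2*).
= 1 - (-13) + (0)
= 14

14


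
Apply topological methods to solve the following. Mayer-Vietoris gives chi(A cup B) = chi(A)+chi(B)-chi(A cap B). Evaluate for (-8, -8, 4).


chi(A cup B) = chi(A) + chi(B) - chi(A cap B)
= -8 + (-8) - (4)
= -20

-20


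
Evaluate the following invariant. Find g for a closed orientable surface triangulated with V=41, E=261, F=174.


chi = V - E + F = 41 - 261 + 174 = -46
For orientable closed surface: chi = 2 - 2g, so g = (2 - chi)/2.
g = (2 - (-46)) / 2 = 48 / 2 = 24

24


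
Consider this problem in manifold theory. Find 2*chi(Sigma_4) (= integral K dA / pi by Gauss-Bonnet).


Gauss-Bonnet: integral K dA = 2*pi*chi(M).
chi(Sigma_4) = 2 - 2*4 = -6.
(integral K dA)/pi = 2*chi = 2*(-6) = -12

-12


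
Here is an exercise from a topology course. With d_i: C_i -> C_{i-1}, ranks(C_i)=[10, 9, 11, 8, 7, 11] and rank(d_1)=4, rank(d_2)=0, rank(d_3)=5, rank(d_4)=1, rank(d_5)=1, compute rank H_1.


rank H_k = rank(ker d_k) - rank(im d_{k+1}).
rank(ker d_1) = rank(C_1) - rank(d_1) = 9 - 4 = 5.
rank(im d_{1+1}) = 0.
rank H_1 = 5 - 0 = 5

5


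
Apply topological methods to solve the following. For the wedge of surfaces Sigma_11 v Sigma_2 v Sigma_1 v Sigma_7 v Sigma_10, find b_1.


For a wedge X v Y: reduced H_k(X v Y) = H_k(X) + H_k(Y).
Each Sigma_g contributes b_1 = 2g.
b_1 = 22 + 4 + 2 + 14 + 20 = 62

62


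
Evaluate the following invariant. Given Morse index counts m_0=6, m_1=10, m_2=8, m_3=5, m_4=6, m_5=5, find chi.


Morse theory: chi(M) = sum_k (-1)^k m_k where m_k = #(index-k critical points).
= (6) + (-10) + (8) + (-5) + (6) + (-5) = 0

0


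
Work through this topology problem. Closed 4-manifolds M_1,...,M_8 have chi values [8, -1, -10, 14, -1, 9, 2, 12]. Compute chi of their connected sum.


For n-manifolds: chi(A#B) = chi(A) + chi(B) - chi(S^4).
chi(S^4) = 1 + (-1)^4 = 2.
chi(#) = (sum chi_i) - (8-1)*chi(S^4) = 33 - 7*2 = 19

19


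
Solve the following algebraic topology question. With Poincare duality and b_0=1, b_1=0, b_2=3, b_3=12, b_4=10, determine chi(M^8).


By Poincare duality b_k = b_{8-k}, so full Betti numbers: b_0=1, b_1=0, b_2=3, b_3=12, b_4=10, b_5=12, b_6=3, b_7=0, b_8=1.
chi = sum (-1)^k b_k = -6

-6


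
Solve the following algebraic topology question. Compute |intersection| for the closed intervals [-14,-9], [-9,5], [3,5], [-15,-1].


Intersection = [max(a_i), min(b_i)] = [3, -9].
Since 3 > -9, the intersection is empty.
Length = 0

0


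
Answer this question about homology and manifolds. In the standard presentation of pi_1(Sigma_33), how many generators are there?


Standard presentation: pi_1(Sigma_g) = <a_1,b_1,...,a_g,b_g | [a_1,b_1]...[a_g,b_g] = 1>.
Number of generators = 2g = 2*33 = 66

66
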